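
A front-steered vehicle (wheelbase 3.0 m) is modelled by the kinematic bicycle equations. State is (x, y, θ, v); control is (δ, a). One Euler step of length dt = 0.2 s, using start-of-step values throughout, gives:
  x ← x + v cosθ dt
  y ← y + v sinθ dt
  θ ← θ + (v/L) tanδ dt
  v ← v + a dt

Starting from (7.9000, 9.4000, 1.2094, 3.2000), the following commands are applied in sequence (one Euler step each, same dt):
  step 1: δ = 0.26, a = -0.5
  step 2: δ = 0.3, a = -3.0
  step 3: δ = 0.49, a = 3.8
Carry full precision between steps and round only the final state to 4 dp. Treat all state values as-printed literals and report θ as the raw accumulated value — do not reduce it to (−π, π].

after step 1 (δ=0.26, a=-0.5): (8.126292, 9.998659, 1.266151, 3.100000)
after step 2 (δ=0.3, a=-3.0): (8.312264, 10.590110, 1.330081, 2.500000)
after step 3 (δ=0.49, a=3.8): (8.431462, 11.075694, 1.418979, 3.260000)

(8.4315, 11.0757, 1.4190, 3.2600)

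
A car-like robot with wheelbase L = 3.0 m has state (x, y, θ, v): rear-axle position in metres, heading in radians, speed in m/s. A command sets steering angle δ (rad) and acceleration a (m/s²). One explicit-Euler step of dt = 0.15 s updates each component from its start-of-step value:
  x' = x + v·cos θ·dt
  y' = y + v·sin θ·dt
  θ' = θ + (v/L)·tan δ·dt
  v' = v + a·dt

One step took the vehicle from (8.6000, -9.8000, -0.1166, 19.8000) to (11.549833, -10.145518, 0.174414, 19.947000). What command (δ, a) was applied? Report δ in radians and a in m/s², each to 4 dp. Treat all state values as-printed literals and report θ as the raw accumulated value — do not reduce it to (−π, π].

δ = 0.2859, a = 0.9800

a = (v'−v)/dt = (0.147000)/0.15 = 0.9800
Δθ = θ'−θ = 0.291014;  (v·dt/L) = 19.8000·0.15/3.0 = 0.990000
tan δ = Δθ·L/(v·dt) = 0.293954  →  δ = 0.2859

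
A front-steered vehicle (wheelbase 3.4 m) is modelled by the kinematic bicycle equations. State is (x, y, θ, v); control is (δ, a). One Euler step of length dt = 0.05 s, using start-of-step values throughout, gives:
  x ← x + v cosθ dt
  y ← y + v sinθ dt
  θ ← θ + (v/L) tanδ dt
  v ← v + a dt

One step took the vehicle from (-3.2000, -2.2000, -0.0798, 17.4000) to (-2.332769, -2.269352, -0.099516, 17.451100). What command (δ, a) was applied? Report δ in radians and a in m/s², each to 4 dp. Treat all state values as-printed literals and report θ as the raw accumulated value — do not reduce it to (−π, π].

a = (v'−v)/dt = (0.051100)/0.05 = 1.0220
Δθ = θ'−θ = -0.019716;  (v·dt/L) = 17.4000·0.05/3.4 = 0.255882
tan δ = Δθ·L/(v·dt) = -0.077051  →  δ = -0.0769

δ = -0.0769, a = 1.0220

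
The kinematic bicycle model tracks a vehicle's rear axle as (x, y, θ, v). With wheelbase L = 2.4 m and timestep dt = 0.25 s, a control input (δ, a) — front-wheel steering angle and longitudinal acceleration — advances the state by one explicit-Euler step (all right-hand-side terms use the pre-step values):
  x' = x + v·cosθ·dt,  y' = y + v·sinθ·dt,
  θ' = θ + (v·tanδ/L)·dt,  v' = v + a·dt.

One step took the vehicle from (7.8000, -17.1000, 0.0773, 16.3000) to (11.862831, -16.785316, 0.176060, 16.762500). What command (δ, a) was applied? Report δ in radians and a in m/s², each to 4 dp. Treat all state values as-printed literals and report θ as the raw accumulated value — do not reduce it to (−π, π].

δ = 0.0581, a = 1.8500

a = (v'−v)/dt = (0.462500)/0.25 = 1.8500
Δθ = θ'−θ = 0.098760;  (v·dt/L) = 16.3000·0.25/2.4 = 1.697917
tan δ = Δθ·L/(v·dt) = 0.058165  →  δ = 0.0581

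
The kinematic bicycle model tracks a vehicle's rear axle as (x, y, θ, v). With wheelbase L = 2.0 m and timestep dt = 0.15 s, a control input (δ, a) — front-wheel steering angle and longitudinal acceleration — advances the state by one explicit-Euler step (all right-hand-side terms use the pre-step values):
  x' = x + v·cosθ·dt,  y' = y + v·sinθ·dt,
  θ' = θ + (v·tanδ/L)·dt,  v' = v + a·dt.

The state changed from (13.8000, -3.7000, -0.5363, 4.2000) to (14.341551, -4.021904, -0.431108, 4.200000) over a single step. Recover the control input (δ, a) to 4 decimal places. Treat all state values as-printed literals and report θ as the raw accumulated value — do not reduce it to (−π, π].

δ = 0.3223, a = 0.0000

a = (v'−v)/dt = (0.000000)/0.15 = 0.0000
Δθ = θ'−θ = 0.105192;  (v·dt/L) = 4.2000·0.15/2.0 = 0.315000
tan δ = Δθ·L/(v·dt) = 0.333943  →  δ = 0.3223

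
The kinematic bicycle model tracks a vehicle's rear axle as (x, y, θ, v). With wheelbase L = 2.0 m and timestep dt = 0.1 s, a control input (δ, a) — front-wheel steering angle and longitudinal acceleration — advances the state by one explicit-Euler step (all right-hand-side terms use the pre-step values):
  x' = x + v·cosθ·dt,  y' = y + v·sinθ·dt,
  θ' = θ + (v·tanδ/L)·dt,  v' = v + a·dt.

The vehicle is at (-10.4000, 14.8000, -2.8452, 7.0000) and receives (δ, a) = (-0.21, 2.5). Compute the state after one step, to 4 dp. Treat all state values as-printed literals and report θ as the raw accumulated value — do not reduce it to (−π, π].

(-11.0695, 14.5955, -2.9198, 7.2500)

x' = -10.4000 + 7.0000·cos(-2.8452)·0.1 = -11.0695
y' = 14.8000 + 7.0000·sin(-2.8452)·0.1 = 14.5955
θ' = -2.8452 + (7.0000/2.0)·tan(-0.21)·0.1 = -2.9198
v' = 7.0000 + 2.5000·0.1 = 7.2500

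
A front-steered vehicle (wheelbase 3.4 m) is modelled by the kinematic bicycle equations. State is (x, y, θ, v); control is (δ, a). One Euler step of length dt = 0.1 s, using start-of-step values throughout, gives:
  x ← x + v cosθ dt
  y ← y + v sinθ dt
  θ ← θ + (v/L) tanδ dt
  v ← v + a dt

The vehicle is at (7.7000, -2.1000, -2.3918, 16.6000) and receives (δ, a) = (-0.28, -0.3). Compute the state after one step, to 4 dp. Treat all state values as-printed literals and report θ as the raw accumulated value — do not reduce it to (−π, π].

x' = 7.7000 + 16.6000·cos(-2.3918)·0.1 = 6.4852
y' = -2.1000 + 16.6000·sin(-2.3918)·0.1 = -3.2313
θ' = -2.3918 + (16.6000/3.4)·tan(-0.28)·0.1 = -2.5322
v' = 16.6000 − 0.3000·0.1 = 16.5700

(6.4852, -3.2313, -2.5322, 16.5700)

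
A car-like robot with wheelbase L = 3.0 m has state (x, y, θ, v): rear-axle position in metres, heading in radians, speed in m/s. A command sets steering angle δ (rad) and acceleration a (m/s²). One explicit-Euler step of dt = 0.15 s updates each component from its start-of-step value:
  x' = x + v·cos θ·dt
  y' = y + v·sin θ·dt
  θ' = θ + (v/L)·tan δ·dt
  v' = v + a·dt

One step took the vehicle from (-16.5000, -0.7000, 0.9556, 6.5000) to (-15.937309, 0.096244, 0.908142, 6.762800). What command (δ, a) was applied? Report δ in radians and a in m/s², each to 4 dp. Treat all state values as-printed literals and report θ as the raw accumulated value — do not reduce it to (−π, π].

δ = -0.1450, a = 1.7520

a = (v'−v)/dt = (0.262800)/0.15 = 1.7520
Δθ = θ'−θ = -0.047458;  (v·dt/L) = 6.5000·0.15/3.0 = 0.325000
tan δ = Δθ·L/(v·dt) = -0.146025  →  δ = -0.1450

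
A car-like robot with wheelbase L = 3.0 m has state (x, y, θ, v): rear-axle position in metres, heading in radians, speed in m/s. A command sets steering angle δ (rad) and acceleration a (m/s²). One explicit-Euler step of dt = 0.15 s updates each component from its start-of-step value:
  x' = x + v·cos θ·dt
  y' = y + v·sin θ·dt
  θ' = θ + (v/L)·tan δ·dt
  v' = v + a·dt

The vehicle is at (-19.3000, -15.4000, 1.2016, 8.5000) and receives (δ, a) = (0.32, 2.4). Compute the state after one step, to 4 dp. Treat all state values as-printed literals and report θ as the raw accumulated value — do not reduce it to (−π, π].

x' = -19.3000 + 8.5000·cos(1.2016)·0.15 = -18.8399
y' = -15.4000 + 8.5000·sin(1.2016)·0.15 = -14.2109
θ' = 1.2016 + (8.5000/3.0)·tan(0.32)·0.15 = 1.3424
v' = 8.5000 + 2.4000·0.15 = 8.8600

(-18.8399, -14.2109, 1.3424, 8.8600)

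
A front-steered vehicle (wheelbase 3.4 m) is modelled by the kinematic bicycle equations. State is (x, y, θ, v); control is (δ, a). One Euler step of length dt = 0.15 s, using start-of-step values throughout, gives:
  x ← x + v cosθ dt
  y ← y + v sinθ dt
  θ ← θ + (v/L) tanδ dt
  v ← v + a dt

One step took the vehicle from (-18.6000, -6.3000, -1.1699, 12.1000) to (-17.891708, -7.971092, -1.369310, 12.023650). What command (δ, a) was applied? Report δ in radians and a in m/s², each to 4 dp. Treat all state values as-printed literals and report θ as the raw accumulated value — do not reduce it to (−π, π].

a = (v'−v)/dt = (-0.076350)/0.15 = -0.5090
Δθ = θ'−θ = -0.199410;  (v·dt/L) = 12.1000·0.15/3.4 = 0.533824
tan δ = Δθ·L/(v·dt) = -0.373550  →  δ = -0.3575

δ = -0.3575, a = -0.5090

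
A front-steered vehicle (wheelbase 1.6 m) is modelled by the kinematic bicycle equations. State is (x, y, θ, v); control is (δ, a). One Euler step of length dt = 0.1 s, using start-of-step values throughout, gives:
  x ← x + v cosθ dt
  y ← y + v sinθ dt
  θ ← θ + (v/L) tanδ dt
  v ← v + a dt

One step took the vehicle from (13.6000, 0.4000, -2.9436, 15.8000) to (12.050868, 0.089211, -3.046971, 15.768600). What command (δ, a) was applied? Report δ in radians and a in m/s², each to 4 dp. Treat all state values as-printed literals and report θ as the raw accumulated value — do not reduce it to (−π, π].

δ = -0.1043, a = -0.3140

a = (v'−v)/dt = (-0.031400)/0.1 = -0.3140
Δθ = θ'−θ = -0.103371;  (v·dt/L) = 15.8000·0.1/1.6 = 0.987500
tan δ = Δθ·L/(v·dt) = -0.104679  →  δ = -0.1043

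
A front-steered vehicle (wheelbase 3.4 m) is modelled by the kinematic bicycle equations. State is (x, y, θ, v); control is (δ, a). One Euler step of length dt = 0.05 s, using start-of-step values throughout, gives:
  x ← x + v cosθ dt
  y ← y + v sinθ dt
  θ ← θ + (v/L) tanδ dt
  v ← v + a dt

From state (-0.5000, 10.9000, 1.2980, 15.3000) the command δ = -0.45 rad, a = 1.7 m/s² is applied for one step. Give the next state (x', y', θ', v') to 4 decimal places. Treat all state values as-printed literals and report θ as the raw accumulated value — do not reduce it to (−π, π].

x' = -0.5000 + 15.3000·cos(1.2980)·0.05 = -0.2939
y' = 10.9000 + 15.3000·sin(1.2980)·0.05 = 11.6367
θ' = 1.2980 + (15.3000/3.4)·tan(-0.45)·0.05 = 1.1893
v' = 15.3000 + 1.7000·0.05 = 15.3850

(-0.2939, 11.6367, 1.1893, 15.3850)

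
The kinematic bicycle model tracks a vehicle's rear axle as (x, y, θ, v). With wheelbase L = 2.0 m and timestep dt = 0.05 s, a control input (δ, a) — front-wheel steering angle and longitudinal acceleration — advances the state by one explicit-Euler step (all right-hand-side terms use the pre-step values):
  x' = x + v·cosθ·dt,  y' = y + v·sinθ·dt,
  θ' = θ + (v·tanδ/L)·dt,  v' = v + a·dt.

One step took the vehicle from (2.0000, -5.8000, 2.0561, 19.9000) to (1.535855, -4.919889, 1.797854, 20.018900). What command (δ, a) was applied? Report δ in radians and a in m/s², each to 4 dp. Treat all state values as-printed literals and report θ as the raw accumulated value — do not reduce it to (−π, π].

δ = -0.4788, a = 2.3780

a = (v'−v)/dt = (0.118900)/0.05 = 2.3780
Δθ = θ'−θ = -0.258246;  (v·dt/L) = 19.9000·0.05/2.0 = 0.497500
tan δ = Δθ·L/(v·dt) = -0.519087  →  δ = -0.4788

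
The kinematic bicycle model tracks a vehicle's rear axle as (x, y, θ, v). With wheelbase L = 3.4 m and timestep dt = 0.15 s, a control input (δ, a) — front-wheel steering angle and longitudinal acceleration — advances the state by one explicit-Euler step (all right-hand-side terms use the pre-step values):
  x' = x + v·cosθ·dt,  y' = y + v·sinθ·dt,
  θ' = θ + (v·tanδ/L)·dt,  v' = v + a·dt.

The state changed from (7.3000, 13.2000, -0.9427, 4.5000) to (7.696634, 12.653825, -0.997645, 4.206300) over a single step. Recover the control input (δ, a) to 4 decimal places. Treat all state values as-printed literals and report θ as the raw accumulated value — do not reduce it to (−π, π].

a = (v'−v)/dt = (-0.293700)/0.15 = -1.9580
Δθ = θ'−θ = -0.054945;  (v·dt/L) = 4.5000·0.15/3.4 = 0.198529
tan δ = Δθ·L/(v·dt) = -0.276760  →  δ = -0.2700

δ = -0.2700, a = -1.9580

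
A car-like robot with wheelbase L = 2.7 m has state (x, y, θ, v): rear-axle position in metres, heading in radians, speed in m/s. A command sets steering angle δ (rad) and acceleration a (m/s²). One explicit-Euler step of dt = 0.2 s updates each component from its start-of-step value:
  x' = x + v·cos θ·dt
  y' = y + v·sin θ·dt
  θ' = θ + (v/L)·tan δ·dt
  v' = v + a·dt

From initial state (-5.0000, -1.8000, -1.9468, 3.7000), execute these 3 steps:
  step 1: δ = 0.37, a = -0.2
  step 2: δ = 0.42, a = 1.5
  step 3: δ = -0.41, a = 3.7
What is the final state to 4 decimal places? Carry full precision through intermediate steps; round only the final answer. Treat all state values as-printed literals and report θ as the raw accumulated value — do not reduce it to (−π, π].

after step 1 (δ=0.37, a=-0.2): (-5.271733, -2.488303, -1.840497, 3.660000)
after step 2 (δ=0.42, a=1.5): (-5.466769, -3.193842, -1.719426, 3.960000)
after step 3 (δ=-0.41, a=3.7): (-5.584050, -3.977110, -1.846918, 4.700000)

(-5.5841, -3.9771, -1.8469, 4.7000)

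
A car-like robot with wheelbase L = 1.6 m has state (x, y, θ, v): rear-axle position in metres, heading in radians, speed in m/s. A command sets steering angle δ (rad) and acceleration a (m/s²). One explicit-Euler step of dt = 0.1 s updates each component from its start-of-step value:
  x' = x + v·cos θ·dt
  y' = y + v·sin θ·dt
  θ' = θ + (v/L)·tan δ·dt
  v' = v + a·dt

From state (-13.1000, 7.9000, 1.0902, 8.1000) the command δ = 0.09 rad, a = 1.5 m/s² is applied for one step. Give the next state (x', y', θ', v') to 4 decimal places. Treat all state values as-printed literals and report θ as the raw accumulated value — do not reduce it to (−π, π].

(-12.7255, 8.6182, 1.1359, 8.2500)

x' = -13.1000 + 8.1000·cos(1.0902)·0.1 = -12.7255
y' = 7.9000 + 8.1000·sin(1.0902)·0.1 = 8.6182
θ' = 1.0902 + (8.1000/1.6)·tan(0.09)·0.1 = 1.1359
v' = 8.1000 + 1.5000·0.1 = 8.2500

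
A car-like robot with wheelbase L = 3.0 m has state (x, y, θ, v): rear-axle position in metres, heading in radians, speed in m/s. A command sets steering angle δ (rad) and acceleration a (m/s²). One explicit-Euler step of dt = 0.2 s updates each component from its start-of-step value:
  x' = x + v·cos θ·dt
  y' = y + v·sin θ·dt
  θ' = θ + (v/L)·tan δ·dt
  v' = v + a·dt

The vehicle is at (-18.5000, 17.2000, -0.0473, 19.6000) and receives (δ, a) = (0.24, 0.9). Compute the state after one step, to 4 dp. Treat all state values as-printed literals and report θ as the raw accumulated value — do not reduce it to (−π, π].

(-14.5844, 17.0147, 0.2725, 19.7800)

x' = -18.5000 + 19.6000·cos(-0.0473)·0.2 = -14.5844
y' = 17.2000 + 19.6000·sin(-0.0473)·0.2 = 17.0147
θ' = -0.0473 + (19.6000/3.0)·tan(0.24)·0.2 = 0.2725
v' = 19.6000 + 0.9000·0.2 = 19.7800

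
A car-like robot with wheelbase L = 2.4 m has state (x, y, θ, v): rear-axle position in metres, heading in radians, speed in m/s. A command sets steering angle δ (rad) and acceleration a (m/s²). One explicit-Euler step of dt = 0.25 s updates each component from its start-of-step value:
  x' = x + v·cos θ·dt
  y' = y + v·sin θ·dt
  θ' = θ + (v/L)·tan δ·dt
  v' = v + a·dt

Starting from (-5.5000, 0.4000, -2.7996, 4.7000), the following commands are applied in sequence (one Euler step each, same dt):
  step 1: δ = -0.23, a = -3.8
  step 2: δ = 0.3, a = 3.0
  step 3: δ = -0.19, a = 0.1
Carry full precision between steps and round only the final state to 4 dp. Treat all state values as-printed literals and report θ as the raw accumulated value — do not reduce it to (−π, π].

(-8.5778, -0.5892, -2.8835, 4.5250)

after step 1 (δ=-0.23, a=-3.8): (-6.606954, 0.005946, -2.914233, 3.750000)
after step 2 (δ=0.3, a=3.0): (-7.520327, -0.205372, -2.793398, 4.500000)
after step 3 (δ=-0.19, a=0.1): (-8.577816, -0.589224, -2.883548, 4.525000)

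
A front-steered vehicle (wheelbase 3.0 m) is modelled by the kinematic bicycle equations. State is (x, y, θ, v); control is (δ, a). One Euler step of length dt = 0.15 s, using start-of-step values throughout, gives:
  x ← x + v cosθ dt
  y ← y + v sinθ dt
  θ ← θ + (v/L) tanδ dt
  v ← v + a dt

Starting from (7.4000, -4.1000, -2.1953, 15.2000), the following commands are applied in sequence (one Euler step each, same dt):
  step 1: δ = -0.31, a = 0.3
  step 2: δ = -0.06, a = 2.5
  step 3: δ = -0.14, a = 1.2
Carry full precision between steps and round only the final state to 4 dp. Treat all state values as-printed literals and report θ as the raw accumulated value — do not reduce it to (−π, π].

(2.4669, -8.8589, -2.5946, 15.8000)

after step 1 (δ=-0.31, a=0.3): (6.066896, -5.949658, -2.438749, 15.245000)
after step 2 (δ=-0.06, a=2.5): (4.322090, -7.427790, -2.484539, 15.620000)
after step 3 (δ=-0.14, a=1.2): (2.466914, -8.858864, -2.594599, 15.800000)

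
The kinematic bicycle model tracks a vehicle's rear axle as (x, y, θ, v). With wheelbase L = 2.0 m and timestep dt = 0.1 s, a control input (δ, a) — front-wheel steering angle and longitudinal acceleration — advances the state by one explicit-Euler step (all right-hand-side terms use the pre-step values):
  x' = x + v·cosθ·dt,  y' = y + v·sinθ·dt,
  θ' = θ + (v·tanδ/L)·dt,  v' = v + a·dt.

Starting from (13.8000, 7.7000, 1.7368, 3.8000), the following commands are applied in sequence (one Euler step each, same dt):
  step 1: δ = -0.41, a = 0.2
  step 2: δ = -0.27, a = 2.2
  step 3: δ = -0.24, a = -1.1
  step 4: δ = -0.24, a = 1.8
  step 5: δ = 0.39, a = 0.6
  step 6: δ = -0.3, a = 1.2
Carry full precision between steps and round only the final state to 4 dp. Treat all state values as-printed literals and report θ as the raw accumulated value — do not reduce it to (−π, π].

after step 1 (δ=-0.41, a=0.2): (13.737208, 8.074776, 1.654220, 3.820000)
after step 2 (δ=-0.27, a=2.2): (13.705377, 8.455448, 1.601359, 4.040000)
after step 3 (δ=-0.24, a=-1.1): (13.693032, 8.859259, 1.551926, 3.930000)
after step 4 (δ=-0.24, a=1.8): (13.700447, 9.252189, 1.503840, 4.110000)
after step 5 (δ=0.39, a=0.6): (13.727946, 9.662268, 1.588311, 4.170000)
after step 6 (δ=-0.3, a=1.2): (13.720642, 10.079204, 1.523815, 4.290000)

(13.7206, 10.0792, 1.5238, 4.2900)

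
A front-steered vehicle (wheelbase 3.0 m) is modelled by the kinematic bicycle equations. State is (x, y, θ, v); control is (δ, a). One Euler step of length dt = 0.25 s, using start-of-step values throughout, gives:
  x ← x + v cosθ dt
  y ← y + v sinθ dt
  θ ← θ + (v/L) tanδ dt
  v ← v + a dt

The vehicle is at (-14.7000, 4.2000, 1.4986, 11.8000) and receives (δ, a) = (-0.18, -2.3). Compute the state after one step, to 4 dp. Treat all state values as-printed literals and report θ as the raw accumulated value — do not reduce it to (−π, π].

x' = -14.7000 + 11.8000·cos(1.4986)·0.25 = -14.4872
y' = 4.2000 + 11.8000·sin(1.4986)·0.25 = 7.1423
θ' = 1.4986 + (11.8000/3.0)·tan(-0.18)·0.25 = 1.3197
v' = 11.8000 − 2.3000·0.25 = 11.2250

(-14.4872, 7.1423, 1.3197, 11.2250)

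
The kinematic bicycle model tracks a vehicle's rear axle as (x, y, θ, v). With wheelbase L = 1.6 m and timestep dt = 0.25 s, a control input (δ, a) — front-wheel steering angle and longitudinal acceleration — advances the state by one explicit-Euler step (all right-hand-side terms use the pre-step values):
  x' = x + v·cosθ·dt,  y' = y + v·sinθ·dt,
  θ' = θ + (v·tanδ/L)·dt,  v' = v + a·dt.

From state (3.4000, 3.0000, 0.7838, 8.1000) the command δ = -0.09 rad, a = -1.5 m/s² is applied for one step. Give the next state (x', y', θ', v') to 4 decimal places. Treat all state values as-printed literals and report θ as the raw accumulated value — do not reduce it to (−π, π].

x' = 3.4000 + 8.1000·cos(0.7838)·0.25 = 4.8342
y' = 3.0000 + 8.1000·sin(0.7838)·0.25 = 4.4296
θ' = 0.7838 + (8.1000/1.6)·tan(-0.09)·0.25 = 0.6696
v' = 8.1000 − 1.5000·0.25 = 7.7250

(4.8342, 4.4296, 0.6696, 7.7250)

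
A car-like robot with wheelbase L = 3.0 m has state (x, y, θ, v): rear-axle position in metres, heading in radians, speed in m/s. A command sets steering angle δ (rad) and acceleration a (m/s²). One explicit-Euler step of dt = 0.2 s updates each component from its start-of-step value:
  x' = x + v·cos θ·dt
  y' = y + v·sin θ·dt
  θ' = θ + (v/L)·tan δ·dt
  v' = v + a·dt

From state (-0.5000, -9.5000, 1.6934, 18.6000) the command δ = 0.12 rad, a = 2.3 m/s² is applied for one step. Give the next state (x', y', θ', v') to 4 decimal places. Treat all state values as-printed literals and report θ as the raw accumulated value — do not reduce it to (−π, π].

(-0.9549, -5.8079, 1.8429, 19.0600)

x' = -0.5000 + 18.6000·cos(1.6934)·0.2 = -0.9549
y' = -9.5000 + 18.6000·sin(1.6934)·0.2 = -5.8079
θ' = 1.6934 + (18.6000/3.0)·tan(0.12)·0.2 = 1.8429
v' = 18.6000 + 2.3000·0.2 = 19.0600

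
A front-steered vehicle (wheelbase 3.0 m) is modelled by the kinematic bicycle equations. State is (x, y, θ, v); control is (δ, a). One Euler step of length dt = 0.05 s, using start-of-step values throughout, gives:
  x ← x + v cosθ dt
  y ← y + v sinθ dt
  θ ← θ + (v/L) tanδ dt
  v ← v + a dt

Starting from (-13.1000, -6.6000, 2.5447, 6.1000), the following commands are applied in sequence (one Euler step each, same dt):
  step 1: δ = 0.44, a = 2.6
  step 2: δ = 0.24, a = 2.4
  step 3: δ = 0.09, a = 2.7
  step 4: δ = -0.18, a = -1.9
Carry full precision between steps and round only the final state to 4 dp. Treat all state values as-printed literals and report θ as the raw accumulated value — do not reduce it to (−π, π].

after step 1 (δ=0.44, a=2.6): (-13.352261, -6.428567, 2.592563, 6.230000)
after step 2 (δ=0.24, a=2.4): (-13.617980, -6.266008, 2.617972, 6.350000)
after step 3 (δ=0.09, a=2.7): (-13.892940, -6.107252, 2.627523, 6.485000)
after step 4 (δ=-0.18, a=-1.9): (-14.175281, -5.947810, 2.607855, 6.390000)

(-14.1753, -5.9478, 2.6079, 6.3900)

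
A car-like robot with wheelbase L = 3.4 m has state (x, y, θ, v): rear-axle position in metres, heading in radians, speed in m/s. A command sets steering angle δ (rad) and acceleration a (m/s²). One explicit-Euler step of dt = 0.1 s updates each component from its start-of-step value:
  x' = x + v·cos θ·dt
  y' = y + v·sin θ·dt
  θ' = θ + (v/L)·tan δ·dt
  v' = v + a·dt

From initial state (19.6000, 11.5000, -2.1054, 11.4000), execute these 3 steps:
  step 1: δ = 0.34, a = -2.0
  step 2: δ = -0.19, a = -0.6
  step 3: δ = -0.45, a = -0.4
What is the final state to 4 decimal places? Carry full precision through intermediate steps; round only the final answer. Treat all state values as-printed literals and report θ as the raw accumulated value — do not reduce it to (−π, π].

(18.0528, 8.5061, -2.2084, 11.1000)

after step 1 (δ=0.34, a=-2.0): (19.019170, 10.519063, -1.986794, 11.200000)
after step 2 (δ=-0.19, a=-0.6): (18.566575, 9.494584, -2.050147, 11.140000)
after step 3 (δ=-0.45, a=-0.4): (18.052795, 8.506138, -2.208418, 11.100000)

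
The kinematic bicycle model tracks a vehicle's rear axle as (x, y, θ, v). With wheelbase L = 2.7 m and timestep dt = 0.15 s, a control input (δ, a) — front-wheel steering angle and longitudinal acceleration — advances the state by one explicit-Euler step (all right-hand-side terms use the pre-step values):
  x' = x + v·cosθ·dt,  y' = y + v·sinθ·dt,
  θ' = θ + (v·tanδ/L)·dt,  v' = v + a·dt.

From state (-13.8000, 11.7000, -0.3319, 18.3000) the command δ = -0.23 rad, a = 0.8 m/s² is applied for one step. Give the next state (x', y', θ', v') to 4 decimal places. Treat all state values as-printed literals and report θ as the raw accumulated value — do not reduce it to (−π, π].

(-11.2048, 10.8056, -0.5699, 18.4200)

x' = -13.8000 + 18.3000·cos(-0.3319)·0.15 = -11.2048
y' = 11.7000 + 18.3000·sin(-0.3319)·0.15 = 10.8056
θ' = -0.3319 + (18.3000/2.7)·tan(-0.23)·0.15 = -0.5699
v' = 18.3000 + 0.8000·0.15 = 18.4200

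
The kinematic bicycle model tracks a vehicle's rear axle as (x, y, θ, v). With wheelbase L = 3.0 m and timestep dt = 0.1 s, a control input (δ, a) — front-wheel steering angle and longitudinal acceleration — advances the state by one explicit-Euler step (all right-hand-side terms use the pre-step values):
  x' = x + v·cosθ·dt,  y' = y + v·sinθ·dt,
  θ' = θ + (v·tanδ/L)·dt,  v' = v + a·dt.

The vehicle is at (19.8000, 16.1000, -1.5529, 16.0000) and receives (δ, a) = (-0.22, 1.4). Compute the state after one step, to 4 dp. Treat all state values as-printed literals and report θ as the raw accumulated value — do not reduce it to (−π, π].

(19.8286, 14.5003, -1.6722, 16.1400)

x' = 19.8000 + 16.0000·cos(-1.5529)·0.1 = 19.8286
y' = 16.1000 + 16.0000·sin(-1.5529)·0.1 = 14.5003
θ' = -1.5529 + (16.0000/3.0)·tan(-0.22)·0.1 = -1.6722
v' = 16.0000 + 1.4000·0.1 = 16.1400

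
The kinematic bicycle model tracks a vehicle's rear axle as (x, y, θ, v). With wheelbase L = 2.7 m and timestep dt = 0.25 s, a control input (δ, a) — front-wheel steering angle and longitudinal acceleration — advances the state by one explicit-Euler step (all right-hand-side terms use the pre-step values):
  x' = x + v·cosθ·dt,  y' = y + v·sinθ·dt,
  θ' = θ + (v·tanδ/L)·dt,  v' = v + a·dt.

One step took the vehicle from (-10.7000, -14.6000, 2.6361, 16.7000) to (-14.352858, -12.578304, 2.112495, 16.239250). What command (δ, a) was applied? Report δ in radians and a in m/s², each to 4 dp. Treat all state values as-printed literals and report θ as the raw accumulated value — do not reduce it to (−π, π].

a = (v'−v)/dt = (-0.460750)/0.25 = -1.8430
Δθ = θ'−θ = -0.523605;  (v·dt/L) = 16.7000·0.25/2.7 = 1.546296
tan δ = Δθ·L/(v·dt) = -0.338619  →  δ = -0.3265

δ = -0.3265, a = -1.8430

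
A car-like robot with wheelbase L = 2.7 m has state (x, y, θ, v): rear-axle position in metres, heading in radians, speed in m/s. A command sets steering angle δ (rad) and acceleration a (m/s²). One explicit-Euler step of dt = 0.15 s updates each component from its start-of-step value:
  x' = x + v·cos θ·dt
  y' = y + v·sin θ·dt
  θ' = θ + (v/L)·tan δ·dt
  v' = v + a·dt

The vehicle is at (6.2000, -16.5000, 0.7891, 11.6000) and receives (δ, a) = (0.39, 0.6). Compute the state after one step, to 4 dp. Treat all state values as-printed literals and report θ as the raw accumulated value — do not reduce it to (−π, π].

(7.4258, -15.2651, 1.0540, 11.6900)

x' = 6.2000 + 11.6000·cos(0.7891)·0.15 = 7.4258
y' = -16.5000 + 11.6000·sin(0.7891)·0.15 = -15.2651
θ' = 0.7891 + (11.6000/2.7)·tan(0.39)·0.15 = 1.0540
v' = 11.6000 + 0.6000·0.15 = 11.6900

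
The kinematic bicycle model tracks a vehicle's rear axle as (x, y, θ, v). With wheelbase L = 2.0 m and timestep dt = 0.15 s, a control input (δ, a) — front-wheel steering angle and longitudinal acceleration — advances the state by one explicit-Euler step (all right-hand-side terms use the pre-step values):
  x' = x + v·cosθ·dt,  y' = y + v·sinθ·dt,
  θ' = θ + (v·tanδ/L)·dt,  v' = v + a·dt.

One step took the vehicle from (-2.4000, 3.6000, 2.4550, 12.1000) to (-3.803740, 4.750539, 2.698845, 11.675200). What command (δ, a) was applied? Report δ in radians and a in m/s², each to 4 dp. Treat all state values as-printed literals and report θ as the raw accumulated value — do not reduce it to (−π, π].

a = (v'−v)/dt = (-0.424800)/0.15 = -2.8320
Δθ = θ'−θ = 0.243845;  (v·dt/L) = 12.1000·0.15/2.0 = 0.907500
tan δ = Δθ·L/(v·dt) = 0.268700  →  δ = 0.2625

δ = 0.2625, a = -2.8320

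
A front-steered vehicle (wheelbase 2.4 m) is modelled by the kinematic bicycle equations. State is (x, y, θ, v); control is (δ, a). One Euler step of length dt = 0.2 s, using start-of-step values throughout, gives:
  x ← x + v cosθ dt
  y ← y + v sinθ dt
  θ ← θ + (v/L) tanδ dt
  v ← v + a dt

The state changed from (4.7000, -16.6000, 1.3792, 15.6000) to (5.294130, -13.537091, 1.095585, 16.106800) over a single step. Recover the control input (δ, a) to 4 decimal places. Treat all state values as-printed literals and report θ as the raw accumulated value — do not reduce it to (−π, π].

a = (v'−v)/dt = (0.506800)/0.2 = 2.5340
Δθ = θ'−θ = -0.283615;  (v·dt/L) = 15.6000·0.2/2.4 = 1.300000
tan δ = Δθ·L/(v·dt) = -0.218165  →  δ = -0.2148

δ = -0.2148, a = 2.5340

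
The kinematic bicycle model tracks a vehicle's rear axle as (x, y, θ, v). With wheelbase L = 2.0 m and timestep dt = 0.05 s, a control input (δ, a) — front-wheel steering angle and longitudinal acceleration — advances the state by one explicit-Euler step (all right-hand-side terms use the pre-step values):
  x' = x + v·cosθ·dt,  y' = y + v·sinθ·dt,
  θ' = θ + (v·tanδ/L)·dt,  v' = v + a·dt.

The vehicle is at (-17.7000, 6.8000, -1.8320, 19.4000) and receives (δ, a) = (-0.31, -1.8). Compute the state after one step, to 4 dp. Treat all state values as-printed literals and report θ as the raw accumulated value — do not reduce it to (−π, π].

x' = -17.7000 + 19.4000·cos(-1.8320)·0.05 = -17.9505
y' = 6.8000 + 19.4000·sin(-1.8320)·0.05 = 5.8629
θ' = -1.8320 + (19.4000/2.0)·tan(-0.31)·0.05 = -1.9874
v' = 19.4000 − 1.8000·0.05 = 19.3100

(-17.9505, 5.8629, -1.9874, 19.3100)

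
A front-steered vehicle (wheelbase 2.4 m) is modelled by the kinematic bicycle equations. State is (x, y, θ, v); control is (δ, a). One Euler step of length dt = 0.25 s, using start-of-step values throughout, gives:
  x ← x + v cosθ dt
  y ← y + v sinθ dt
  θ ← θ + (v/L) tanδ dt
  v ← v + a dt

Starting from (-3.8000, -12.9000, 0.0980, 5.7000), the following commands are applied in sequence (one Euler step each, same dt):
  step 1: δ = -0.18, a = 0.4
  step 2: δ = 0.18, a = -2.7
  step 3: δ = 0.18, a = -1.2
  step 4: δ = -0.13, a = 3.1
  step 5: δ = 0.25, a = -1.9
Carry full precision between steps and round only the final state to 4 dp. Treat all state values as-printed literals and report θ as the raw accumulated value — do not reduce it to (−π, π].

(2.9138, -12.2279, 0.2803, 5.1250)

after step 1 (δ=-0.18, a=0.4): (-2.381837, -12.760573, -0.010044, 5.800000)
after step 2 (δ=0.18, a=-2.7): (-0.931911, -12.775138, 0.099896, 5.125000)
after step 3 (δ=0.18, a=-1.2): (0.342952, -12.647359, 0.197041, 4.825000)
after step 4 (δ=-0.13, a=3.1): (1.525861, -12.411214, 0.131332, 5.600000)
after step 5 (δ=0.25, a=-1.9): (2.913805, -12.227878, 0.280281, 5.125000)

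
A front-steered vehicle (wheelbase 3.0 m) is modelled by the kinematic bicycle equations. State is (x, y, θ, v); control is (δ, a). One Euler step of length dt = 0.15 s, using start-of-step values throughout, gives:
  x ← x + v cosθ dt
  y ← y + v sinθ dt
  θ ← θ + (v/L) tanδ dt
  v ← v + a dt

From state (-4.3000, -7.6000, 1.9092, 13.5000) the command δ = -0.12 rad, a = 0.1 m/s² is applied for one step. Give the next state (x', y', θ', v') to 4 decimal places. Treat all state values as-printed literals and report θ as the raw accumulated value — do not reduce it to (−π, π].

x' = -4.3000 + 13.5000·cos(1.9092)·0.15 = -4.9723
y' = -7.6000 + 13.5000·sin(1.9092)·0.15 = -5.6898
θ' = 1.9092 + (13.5000/3.0)·tan(-0.12)·0.15 = 1.8278
v' = 13.5000 + 0.1000·0.15 = 13.5150

(-4.9723, -5.6898, 1.8278, 13.5150)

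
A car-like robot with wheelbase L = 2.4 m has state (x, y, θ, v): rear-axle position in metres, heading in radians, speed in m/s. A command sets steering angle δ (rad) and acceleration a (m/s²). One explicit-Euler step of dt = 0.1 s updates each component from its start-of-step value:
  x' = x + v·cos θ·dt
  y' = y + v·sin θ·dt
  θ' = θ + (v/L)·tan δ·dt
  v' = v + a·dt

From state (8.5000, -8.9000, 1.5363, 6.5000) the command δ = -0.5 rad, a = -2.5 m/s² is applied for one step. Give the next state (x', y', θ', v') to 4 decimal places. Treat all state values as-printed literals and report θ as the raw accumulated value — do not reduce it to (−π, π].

(8.5224, -8.2504, 1.3883, 6.2500)

x' = 8.5000 + 6.5000·cos(1.5363)·0.1 = 8.5224
y' = -8.9000 + 6.5000·sin(1.5363)·0.1 = -8.2504
θ' = 1.5363 + (6.5000/2.4)·tan(-0.5)·0.1 = 1.3883
v' = 6.5000 − 2.5000·0.1 = 6.2500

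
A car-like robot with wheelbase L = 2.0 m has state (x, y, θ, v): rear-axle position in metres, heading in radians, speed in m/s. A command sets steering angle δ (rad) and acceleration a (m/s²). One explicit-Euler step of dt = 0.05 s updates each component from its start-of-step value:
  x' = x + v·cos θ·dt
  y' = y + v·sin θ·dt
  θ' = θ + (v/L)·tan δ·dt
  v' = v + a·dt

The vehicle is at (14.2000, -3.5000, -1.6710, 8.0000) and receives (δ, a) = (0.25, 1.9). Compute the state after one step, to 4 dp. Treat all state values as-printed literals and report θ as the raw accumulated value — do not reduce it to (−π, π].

(14.1600, -3.8980, -1.6199, 8.0950)

x' = 14.2000 + 8.0000·cos(-1.6710)·0.05 = 14.1600
y' = -3.5000 + 8.0000·sin(-1.6710)·0.05 = -3.8980
θ' = -1.6710 + (8.0000/2.0)·tan(0.25)·0.05 = -1.6199
v' = 8.0000 + 1.9000·0.05 = 8.0950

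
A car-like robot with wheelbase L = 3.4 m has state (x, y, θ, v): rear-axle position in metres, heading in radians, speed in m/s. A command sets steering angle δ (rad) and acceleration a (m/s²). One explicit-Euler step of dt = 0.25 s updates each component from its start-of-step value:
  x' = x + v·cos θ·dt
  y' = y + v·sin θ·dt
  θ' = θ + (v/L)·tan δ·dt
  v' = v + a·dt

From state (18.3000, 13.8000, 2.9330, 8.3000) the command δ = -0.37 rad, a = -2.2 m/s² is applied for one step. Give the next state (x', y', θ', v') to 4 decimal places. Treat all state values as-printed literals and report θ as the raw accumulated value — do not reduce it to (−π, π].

(16.2700, 14.2297, 2.6963, 7.7500)

x' = 18.3000 + 8.3000·cos(2.9330)·0.25 = 16.2700
y' = 13.8000 + 8.3000·sin(2.9330)·0.25 = 14.2297
θ' = 2.9330 + (8.3000/3.4)·tan(-0.37)·0.25 = 2.6963
v' = 8.3000 − 2.2000·0.25 = 7.7500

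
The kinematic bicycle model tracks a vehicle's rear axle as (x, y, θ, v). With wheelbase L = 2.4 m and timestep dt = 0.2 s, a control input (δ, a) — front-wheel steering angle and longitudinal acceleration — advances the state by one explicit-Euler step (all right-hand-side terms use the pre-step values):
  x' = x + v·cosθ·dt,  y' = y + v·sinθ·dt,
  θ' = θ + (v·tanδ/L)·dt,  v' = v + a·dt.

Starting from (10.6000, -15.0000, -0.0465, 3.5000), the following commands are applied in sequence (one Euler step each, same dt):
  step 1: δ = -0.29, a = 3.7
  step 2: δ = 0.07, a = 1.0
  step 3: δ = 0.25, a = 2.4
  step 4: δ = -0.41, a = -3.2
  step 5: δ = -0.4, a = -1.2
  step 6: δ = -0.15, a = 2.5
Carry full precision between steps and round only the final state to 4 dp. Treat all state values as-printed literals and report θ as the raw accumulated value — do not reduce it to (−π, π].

(15.6074, -15.6916, -0.3942, 4.5400)

after step 1 (δ=-0.29, a=3.7): (11.299243, -15.032538, -0.133537, 4.240000)
after step 2 (δ=0.07, a=1.0): (12.139694, -15.145441, -0.108763, 4.440000)
after step 3 (δ=0.25, a=2.4): (13.022447, -15.241833, -0.014287, 4.920000)
after step 4 (δ=-0.41, a=-3.2): (14.006346, -15.255891, -0.192486, 4.280000)
after step 5 (δ=-0.4, a=-1.2): (14.846537, -15.419643, -0.343282, 4.040000)
after step 6 (δ=-0.15, a=2.5): (15.607395, -15.691599, -0.394164, 4.540000)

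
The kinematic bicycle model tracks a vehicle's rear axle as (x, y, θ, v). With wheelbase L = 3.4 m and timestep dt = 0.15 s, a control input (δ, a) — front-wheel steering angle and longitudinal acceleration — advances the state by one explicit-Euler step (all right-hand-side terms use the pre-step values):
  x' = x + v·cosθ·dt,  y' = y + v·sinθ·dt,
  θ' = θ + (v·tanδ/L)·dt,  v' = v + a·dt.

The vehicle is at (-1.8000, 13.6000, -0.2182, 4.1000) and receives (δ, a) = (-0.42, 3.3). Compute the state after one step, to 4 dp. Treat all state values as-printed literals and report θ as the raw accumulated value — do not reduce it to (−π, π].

x' = -1.8000 + 4.1000·cos(-0.2182)·0.15 = -1.1996
y' = 13.6000 + 4.1000·sin(-0.2182)·0.15 = 13.4669
θ' = -0.2182 + (4.1000/3.4)·tan(-0.42)·0.15 = -0.2990
v' = 4.1000 + 3.3000·0.15 = 4.5950

(-1.1996, 13.4669, -0.2990, 4.5950)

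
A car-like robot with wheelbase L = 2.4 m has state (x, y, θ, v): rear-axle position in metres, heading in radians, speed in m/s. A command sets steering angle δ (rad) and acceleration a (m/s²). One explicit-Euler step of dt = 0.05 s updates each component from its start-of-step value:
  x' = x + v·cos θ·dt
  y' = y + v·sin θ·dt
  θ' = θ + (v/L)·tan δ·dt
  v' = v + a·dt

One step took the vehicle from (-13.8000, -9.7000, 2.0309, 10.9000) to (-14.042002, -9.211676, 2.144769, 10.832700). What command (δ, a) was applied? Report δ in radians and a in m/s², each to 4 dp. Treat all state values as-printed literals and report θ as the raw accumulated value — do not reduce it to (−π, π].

δ = 0.4648, a = -1.3460

a = (v'−v)/dt = (-0.067300)/0.05 = -1.3460
Δθ = θ'−θ = 0.113869;  (v·dt/L) = 10.9000·0.05/2.4 = 0.227083
tan δ = Δθ·L/(v·dt) = 0.501441  →  δ = 0.4648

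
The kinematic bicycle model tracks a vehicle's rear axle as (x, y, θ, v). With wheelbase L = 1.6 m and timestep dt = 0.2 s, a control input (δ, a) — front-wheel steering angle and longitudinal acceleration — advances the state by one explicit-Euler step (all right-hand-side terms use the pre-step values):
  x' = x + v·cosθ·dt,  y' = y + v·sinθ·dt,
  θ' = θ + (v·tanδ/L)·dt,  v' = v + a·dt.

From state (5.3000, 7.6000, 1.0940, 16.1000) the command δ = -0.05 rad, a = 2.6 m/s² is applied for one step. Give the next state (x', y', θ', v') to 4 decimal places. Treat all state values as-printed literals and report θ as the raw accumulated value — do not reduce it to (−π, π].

x' = 5.3000 + 16.1000·cos(1.0940)·0.2 = 6.7778
y' = 7.6000 + 16.1000·sin(1.0940)·0.2 = 10.4609
θ' = 1.0940 + (16.1000/1.6)·tan(-0.05)·0.2 = 0.9933
v' = 16.1000 + 2.6000·0.2 = 16.6200

(6.7778, 10.4609, 0.9933, 16.6200)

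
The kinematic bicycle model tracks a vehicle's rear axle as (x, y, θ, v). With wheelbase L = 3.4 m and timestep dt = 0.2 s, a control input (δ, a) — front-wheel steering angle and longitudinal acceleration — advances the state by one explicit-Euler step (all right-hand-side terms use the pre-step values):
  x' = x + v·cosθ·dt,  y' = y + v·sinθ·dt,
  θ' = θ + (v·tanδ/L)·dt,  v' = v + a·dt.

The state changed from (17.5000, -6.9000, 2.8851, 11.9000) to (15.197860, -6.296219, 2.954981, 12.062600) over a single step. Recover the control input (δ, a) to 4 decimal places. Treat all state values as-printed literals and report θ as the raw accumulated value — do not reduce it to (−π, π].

a = (v'−v)/dt = (0.162600)/0.2 = 0.8130
Δθ = θ'−θ = 0.069881;  (v·dt/L) = 11.9000·0.2/3.4 = 0.700000
tan δ = Δθ·L/(v·dt) = 0.099830  →  δ = 0.0995

δ = 0.0995, a = 0.8130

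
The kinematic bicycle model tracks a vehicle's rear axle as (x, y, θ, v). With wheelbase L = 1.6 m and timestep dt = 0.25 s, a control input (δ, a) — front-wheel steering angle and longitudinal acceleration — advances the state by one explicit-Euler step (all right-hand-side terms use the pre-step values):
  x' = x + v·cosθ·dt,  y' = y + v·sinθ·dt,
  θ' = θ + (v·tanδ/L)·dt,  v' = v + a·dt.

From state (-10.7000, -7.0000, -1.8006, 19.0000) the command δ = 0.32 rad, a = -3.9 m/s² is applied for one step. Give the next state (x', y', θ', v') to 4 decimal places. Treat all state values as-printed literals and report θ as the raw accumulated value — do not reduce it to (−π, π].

x' = -10.7000 + 19.0000·cos(-1.8006)·0.25 = -11.7820
y' = -7.0000 + 19.0000·sin(-1.8006)·0.25 = -11.6251
θ' = -1.8006 + (19.0000/1.6)·tan(0.32)·0.25 = -0.8168
v' = 19.0000 − 3.9000·0.25 = 18.0250

(-11.7820, -11.6251, -0.8168, 18.0250)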